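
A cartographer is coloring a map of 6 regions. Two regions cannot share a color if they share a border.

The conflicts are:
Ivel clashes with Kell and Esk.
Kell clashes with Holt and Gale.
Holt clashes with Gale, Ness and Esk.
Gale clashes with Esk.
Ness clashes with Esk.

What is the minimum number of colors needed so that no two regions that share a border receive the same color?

Kell, Holt, Gale all conflict with each other, so at least 3 colors are needed.
3 colors suffice: color 1 → {Ivel, Holt}; color 2 → {Kell, Esk}; color 3 → {Gale, Ness}. No two conflicting regions share a color.

3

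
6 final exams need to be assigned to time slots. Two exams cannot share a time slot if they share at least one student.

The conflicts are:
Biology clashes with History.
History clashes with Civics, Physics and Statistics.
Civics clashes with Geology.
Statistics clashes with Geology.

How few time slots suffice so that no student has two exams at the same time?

2

Biology and History conflict, so at least 2 time slots are needed.
2 time slots suffice: time slot 1 → {History, Geology}; time slot 2 → {Biology, Civics, Physics, Statistics}. Every pair that conflicts lands in different time slots.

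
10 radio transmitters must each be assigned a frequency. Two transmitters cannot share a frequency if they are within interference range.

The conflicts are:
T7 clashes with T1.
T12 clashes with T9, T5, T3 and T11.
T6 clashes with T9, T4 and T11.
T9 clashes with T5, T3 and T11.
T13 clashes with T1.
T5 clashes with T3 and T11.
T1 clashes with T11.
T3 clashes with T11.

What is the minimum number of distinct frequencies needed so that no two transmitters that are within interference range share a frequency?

5

T12, T9, T5, T3, T11 are mutually in conflict, so at least 5 frequencies are needed.
5 frequencies suffice: T7=1, T12=3, T6=3, T9=2, T13=1, T4=1, T5=5, T1=2, T3=4, T11=1. Every pair that conflicts lands in different frequencies.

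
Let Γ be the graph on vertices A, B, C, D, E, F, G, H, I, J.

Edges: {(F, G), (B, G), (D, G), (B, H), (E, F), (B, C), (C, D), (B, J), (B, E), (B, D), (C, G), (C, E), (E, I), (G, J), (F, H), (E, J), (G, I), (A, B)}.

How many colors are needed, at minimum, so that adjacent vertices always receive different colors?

B, C, D, G are pairwise adjacent (a clique of size 4), so at least 4 colors are needed.
One proper 4-coloring: A=blue, B=red, C=green, D=yellow, E=blue, F=red, G=blue, H=blue, I=red, J=green. Each edge has distinct colors on its endpoints.

4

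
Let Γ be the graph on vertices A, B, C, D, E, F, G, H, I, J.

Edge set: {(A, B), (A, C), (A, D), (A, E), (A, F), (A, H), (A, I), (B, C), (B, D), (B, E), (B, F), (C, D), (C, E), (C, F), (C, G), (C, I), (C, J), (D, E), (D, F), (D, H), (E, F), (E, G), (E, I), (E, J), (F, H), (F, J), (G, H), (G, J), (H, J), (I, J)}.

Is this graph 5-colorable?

A, B, C, D, E, F form a clique, so at least 6 colors are needed.
So 5 colors are not enough.

No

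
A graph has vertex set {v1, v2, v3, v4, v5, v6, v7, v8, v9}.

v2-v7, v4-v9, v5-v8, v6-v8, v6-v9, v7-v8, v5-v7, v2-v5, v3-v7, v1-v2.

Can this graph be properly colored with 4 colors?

Yes

The chromatic number is 3. v5, v7, v8 form a triangle, so at least 3 colors are needed.
3 colors suffice: color red → {v1, v4, v6, v7}; color blue → {v2, v3, v8, v9}; color green → {v5}.
Since 4 ≥ 3, a proper 4-coloring certainly exists.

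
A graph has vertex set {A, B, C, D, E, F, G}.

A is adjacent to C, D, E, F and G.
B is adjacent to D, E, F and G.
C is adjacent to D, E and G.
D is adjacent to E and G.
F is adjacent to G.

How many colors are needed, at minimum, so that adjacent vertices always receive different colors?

A, C, D, G are mutually adjacent (a clique of size 4), so at least 4 colors are needed.
A valid assignment using 4 colors: A=green, B=green, C=yellow, D=blue, E=red, F=blue, G=red. Every edge joins two different colors.

4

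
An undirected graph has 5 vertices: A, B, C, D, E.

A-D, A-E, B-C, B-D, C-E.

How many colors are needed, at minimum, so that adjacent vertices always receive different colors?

The cycle A-D-B-C-E-A has odd length 5, so it cannot be 2-colored; at least 3 colors are needed.
3 colors suffice: color 1 → {B, E}; color 2 → {C, D}; color 3 → {A}. No two adjacent vertices share a color.

3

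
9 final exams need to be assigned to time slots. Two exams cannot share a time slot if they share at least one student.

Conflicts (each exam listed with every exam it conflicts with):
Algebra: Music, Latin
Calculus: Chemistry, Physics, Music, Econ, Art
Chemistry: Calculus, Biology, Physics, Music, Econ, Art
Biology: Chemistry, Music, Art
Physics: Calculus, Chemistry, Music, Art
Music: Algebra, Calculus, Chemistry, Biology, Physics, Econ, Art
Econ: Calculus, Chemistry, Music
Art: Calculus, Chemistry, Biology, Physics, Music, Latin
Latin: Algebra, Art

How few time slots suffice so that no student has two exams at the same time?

Calculus, Chemistry, Physics, Music, Art are mutually in conflict, so at least 5 time slots are needed.
5 time slots suffice: time slot 1 → {Music, Latin}; time slot 2 → {Algebra, Econ, Art}; time slot 3 → {Chemistry}; time slot 4 → {Calculus, Biology}; time slot 5 → {Physics}. No two conflicting exams share a time slot.

5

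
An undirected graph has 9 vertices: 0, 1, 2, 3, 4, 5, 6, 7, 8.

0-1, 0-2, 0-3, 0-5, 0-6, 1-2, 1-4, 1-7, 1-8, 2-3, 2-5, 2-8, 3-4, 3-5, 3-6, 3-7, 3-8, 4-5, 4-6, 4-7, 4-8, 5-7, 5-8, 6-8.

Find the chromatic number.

4

2, 3, 5, 8 are pairwise adjacent (a clique of size 4), so at least 4 colors are needed.
4 colors suffice: color a → {1, 3}; color b → {0, 7, 8}; color c → {2, 4}; color d → {5, 6}. No two adjacent vertices share a color.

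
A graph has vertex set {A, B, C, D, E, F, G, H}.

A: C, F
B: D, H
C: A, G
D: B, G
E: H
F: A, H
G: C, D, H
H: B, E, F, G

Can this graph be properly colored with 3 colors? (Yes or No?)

Yes

The chromatic number is 3. The cycle F-A-C-G-H-F has odd length 5, so it cannot be 2-colored; at least 3 colors are needed.
One proper 3-coloring: A=3, B=2, C=1, D=1, E=2, F=2, G=2, H=1.
That is already a proper 3-coloring.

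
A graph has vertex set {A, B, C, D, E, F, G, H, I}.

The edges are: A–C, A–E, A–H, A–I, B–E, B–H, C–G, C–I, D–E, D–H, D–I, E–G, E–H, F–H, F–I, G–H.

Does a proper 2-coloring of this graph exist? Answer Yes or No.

A, E, H are mutually adjacent, so at least 3 colors are needed.
So 2 colors are not enough.

No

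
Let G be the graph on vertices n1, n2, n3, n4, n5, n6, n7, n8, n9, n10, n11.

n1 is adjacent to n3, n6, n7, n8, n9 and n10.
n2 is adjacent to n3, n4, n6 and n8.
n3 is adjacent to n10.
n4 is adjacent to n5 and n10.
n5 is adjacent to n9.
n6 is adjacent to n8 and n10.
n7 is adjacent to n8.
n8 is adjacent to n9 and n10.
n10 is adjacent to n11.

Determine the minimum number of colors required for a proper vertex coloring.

4

n1, n6, n8, n10 are mutually adjacent (a clique of size 4), so at least 4 colors are needed.
One proper 4-coloring: n1=green, n2=red, n3=blue, n4=blue, n5=green, n6=yellow, n7=red, n8=blue, n9=red, n10=red, n11=blue. Each edge has distinct colors on its endpoints.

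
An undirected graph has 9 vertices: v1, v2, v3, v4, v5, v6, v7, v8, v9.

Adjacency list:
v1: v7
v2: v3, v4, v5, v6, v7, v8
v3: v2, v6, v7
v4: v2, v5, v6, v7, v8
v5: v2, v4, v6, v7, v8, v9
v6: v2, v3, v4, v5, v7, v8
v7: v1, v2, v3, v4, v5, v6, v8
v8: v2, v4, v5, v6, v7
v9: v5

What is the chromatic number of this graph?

6

v2, v4, v5, v6, v7, v8 are mutually adjacent (a clique of size 6), so at least 6 colors are needed.
6 colors suffice: color 1 → {v7, v9}; color 2 → {v1, v2}; color 3 → {v3, v5}; color 4 → {v6}; color 5 → {v4}; color 6 → {v8}. Every edge joins two different colors.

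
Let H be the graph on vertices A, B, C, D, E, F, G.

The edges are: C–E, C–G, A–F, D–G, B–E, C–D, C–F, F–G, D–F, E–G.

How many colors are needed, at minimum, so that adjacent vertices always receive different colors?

4

C, D, F, G are pairwise adjacent (a clique of size 4), so at least 4 colors are needed.
4 colors suffice: color red → {A, B, C}; color blue → {G}; color green → {E, F}; color yellow → {D}. No two adjacent vertices share a color.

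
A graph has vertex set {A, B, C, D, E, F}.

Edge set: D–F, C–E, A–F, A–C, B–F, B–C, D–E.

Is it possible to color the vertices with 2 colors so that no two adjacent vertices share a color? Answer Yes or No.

The cycle C-E-D-F-A-C has odd length 5, so it cannot be 2-colored; at least 3 colors are needed.
So 2 colors are not enough.

No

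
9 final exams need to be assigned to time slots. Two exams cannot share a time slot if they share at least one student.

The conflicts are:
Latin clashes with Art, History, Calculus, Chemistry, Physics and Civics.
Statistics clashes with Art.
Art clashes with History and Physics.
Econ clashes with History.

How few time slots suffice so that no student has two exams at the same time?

Latin, Art, Physics all conflict with each other, so at least 3 time slots are needed.
Using 3 time slots: Latin=1, Statistics=1, Art=2, Econ=1, History=3, Calculus=2, Chemistry=2, Physics=3, Civics=2. No two conflicting exams share a time slot.

3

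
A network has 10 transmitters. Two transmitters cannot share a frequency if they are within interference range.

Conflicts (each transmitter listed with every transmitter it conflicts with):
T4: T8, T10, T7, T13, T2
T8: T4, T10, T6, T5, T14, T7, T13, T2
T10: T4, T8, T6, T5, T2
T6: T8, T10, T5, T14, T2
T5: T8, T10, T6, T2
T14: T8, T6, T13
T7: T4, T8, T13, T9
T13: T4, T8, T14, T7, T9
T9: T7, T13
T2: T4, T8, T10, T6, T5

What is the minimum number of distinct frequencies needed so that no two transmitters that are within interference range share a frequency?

5

T8, T10, T6, T5, T2 pairwise conflict, so at least 5 frequencies are needed.
A valid assignment using 5 frequencies: T4=2, T8=1, T10=3, T6=2, T5=5, T14=4, T7=4, T13=3, T9=1, T2=4. Each listed conflict is separated.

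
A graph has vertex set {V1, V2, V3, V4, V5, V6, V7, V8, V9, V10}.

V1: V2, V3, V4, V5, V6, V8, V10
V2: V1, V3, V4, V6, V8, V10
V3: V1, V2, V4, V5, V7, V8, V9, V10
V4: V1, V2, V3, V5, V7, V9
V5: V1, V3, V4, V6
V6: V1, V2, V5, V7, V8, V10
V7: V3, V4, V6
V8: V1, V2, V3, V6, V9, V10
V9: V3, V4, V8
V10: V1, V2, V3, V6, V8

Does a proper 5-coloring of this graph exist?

Yes

The chromatic number is 5. V1, V2, V3, V8, V10 are pairwise adjacent (a clique of size 5), so at least 5 colors are needed.
5 colors suffice: V1=B, V2=Y, V3=R, V4=G, V5=Y, V6=R, V7=B, V8=G, V9=B, V10=P.
That is already a proper 5-coloring.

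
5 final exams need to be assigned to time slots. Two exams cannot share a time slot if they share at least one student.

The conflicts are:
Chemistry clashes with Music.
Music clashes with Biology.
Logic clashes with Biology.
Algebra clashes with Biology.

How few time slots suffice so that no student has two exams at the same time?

2

Chemistry and Music conflict, so at least 2 time slots are needed.
2 time slots suffice: time slot 1 → {Chemistry, Biology}; time slot 2 → {Music, Logic, Algebra}. Every pair that conflicts lands in different time slots.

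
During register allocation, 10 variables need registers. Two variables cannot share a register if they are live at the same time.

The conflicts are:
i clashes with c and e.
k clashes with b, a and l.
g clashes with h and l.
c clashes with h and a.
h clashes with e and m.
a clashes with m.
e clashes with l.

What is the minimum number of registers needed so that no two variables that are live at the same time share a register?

2

e and l conflict, so at least 2 registers are needed.
2 registers suffice: i=1, k=2, g=2, b=1, c=2, h=1, a=1, e=2, l=1, m=2. No two conflicting variables share a register.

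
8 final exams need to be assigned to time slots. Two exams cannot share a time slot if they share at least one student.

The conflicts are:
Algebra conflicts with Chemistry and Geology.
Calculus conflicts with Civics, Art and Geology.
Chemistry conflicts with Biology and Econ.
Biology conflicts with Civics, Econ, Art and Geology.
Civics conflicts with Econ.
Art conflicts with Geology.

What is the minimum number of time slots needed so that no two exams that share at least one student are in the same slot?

3

Chemistry, Biology, Econ all conflict with each other, so at least 3 time slots are needed.
Using 3 time slots: Algebra=1, Calculus=1, Chemistry=3, Biology=1, Civics=3, Econ=2, Art=3, Geology=2. Each listed conflict is separated.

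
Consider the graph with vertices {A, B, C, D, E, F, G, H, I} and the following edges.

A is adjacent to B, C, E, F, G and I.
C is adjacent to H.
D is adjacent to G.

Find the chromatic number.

2

A and F are adjacent, so at least 2 colors are needed.
2 colors suffice: color 1 → {A, D, H}; color 2 → {B, C, E, F, G, I}. Each edge has distinct colors on its endpoints.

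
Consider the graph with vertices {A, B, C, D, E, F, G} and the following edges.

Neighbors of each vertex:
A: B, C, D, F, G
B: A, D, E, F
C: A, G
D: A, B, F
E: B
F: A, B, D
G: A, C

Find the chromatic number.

4

A, B, D, F are pairwise adjacent (a clique of size 4), so at least 4 colors are needed.
One proper 4-coloring: A=1, B=2, C=3, D=3, E=1, F=4, G=2. Every edge joins two different colors.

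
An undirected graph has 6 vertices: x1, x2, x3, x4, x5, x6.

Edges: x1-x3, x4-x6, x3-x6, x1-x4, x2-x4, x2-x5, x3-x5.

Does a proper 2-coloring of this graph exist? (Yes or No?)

No

The cycle x5-x3-x1-x4-x2-x5 has odd length 5, so it cannot be 2-colored; at least 3 colors are needed.
So 2 colors are not enough.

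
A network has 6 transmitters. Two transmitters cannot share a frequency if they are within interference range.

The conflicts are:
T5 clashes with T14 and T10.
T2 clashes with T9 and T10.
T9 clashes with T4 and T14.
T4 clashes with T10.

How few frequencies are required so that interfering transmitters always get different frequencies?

3

The cycle T14-T9-T2-T10-T5-T14 has odd length 5, so it cannot be 2-colored; at least 3 frequencies are needed.
A valid assignment using 3 frequencies: T5=3, T2=2, T9=1, T4=2, T14=2, T10=1. Every pair that conflicts lands in different frequencies.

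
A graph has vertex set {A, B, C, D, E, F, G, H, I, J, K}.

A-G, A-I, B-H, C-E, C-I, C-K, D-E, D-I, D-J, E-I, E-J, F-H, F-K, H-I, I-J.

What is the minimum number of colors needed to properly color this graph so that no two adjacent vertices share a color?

D, E, I, J are mutually adjacent (a clique of size 4), so at least 4 colors are needed.
A valid assignment using 4 colors: A=2, B=1, C=3, D=3, E=2, F=1, G=1, H=2, I=1, J=4, K=2. Each edge has distinct colors on its endpoints.

4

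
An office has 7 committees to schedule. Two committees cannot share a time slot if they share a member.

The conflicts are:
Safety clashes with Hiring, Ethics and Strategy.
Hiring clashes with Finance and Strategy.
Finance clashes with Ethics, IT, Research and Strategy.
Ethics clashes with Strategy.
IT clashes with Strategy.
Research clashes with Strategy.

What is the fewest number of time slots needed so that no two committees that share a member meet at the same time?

Finance, IT, Strategy are mutually in conflict, so at least 3 time slots are needed.
3 time slots suffice: time slot 1 → {Strategy}; time slot 2 → {Safety, Finance}; time slot 3 → {Hiring, Ethics, IT, Research}. No two conflicting committees share a time slot.

3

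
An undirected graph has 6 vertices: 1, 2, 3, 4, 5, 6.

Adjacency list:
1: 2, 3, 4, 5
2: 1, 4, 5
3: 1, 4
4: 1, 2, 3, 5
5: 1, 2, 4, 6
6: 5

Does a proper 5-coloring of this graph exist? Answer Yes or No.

Yes

The chromatic number is 4. 1, 2, 4, 5 are pairwise adjacent (a clique of size 4), so at least 4 colors are needed.
One proper 4-coloring: 1=b, 2=d, 3=c, 4=a, 5=c, 6=a.
Since 5 ≥ 4, a proper 5-coloring certainly exists.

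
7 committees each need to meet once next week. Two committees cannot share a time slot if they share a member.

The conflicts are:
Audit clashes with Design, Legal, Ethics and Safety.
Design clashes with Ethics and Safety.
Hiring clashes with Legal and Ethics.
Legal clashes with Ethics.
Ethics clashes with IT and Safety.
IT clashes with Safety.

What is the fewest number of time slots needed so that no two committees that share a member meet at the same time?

4

Audit, Design, Ethics, Safety pairwise conflict, so at least 4 time slots are needed.
4 time slots suffice: time slot 1 → {Ethics}; time slot 2 → {Audit, Hiring, IT}; time slot 3 → {Legal, Safety}; time slot 4 → {Design}. Each listed conflict is separated.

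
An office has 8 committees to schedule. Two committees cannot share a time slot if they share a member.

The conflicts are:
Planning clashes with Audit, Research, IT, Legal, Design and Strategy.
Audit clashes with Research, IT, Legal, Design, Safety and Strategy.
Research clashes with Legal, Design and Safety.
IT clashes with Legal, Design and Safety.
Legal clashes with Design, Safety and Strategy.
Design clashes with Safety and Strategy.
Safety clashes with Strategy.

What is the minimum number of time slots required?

Planning, Audit, IT, Legal, Design are mutually in conflict, so at least 5 time slots are needed.
A valid assignment using 5 time slots: Planning=4, Audit=3, Research=5, IT=5, Legal=1, Design=2, Safety=4, Strategy=5. Every pair that conflicts lands in different time slots.

5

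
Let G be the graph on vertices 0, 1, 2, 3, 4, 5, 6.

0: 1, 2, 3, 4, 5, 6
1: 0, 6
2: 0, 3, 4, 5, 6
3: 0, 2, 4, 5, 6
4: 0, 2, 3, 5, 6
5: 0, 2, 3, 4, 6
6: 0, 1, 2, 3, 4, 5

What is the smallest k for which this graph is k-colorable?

0, 2, 3, 4, 5, 6 form a clique, so at least 6 colors are needed.
One proper 6-coloring: 0=a, 1=c, 2=c, 3=d, 4=e, 5=f, 6=b. No two adjacent vertices share a color.

6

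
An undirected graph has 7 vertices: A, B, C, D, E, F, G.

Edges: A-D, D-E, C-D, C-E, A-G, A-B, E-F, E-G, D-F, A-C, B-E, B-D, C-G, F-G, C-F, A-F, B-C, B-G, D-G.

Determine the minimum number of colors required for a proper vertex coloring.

C, D, E, F, G are pairwise adjacent (a clique of size 5), so at least 5 colors are needed.
A valid assignment using 5 colors: A=4, B=5, C=1, D=3, E=4, F=5, G=2. Every edge joins two different colors.

5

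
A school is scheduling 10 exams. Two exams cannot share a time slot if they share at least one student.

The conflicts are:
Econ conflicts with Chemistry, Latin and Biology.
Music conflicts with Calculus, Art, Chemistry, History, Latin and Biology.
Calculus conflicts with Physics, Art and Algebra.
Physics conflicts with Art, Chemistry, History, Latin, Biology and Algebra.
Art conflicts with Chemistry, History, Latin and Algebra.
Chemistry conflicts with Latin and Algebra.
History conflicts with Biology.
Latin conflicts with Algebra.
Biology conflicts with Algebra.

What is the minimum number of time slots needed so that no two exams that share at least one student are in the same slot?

Physics, Art, Chemistry, Latin, Algebra all conflict with each other, so at least 5 time slots are needed.
5 time slots suffice: Econ=2, Music=2, Calculus=3, Physics=2, Art=1, Chemistry=4, History=3, Latin=3, Biology=1, Algebra=5. Every pair that conflicts lands in different time slots.

5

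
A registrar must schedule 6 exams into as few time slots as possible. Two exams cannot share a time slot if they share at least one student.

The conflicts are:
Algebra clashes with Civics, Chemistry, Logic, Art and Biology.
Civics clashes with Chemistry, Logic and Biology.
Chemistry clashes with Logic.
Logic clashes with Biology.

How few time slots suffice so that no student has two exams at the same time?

4

Algebra, Civics, Logic, Biology all conflict with each other, so at least 4 time slots are needed.
A valid assignment using 4 time slots: Algebra=1, Civics=3, Chemistry=4, Logic=2, Art=2, Biology=4. Each listed conflict is separated.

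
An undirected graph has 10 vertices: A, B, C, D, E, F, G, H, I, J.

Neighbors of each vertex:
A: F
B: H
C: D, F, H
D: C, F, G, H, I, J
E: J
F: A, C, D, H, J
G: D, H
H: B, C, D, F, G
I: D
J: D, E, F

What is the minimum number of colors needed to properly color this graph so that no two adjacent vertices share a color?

C, D, F, H are pairwise adjacent (a clique of size 4), so at least 4 colors are needed.
4 colors suffice: color 1 → {A, B, D, E}; color 2 → {H, I, J}; color 3 → {F, G}; color 4 → {C}. Each edge has distinct colors on its endpoints.

4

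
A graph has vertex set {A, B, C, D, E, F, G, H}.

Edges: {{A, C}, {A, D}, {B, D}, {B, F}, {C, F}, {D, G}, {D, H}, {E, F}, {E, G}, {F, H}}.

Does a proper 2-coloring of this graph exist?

The cycle A-D-B-F-C-A has odd length 5, so it cannot be 2-colored; at least 3 colors are needed.
So 2 colors are not enough.

No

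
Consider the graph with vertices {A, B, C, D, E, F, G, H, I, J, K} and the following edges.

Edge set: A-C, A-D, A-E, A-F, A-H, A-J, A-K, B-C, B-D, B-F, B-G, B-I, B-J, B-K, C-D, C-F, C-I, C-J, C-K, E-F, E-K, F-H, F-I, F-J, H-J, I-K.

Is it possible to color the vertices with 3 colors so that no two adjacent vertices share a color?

A, C, F, J are pairwise adjacent (a clique of size 4), so at least 4 colors are needed.
So 3 colors are not enough.

No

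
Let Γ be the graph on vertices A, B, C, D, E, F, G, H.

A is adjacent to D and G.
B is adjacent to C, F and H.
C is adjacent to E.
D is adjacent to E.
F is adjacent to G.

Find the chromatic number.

The cycle A-D-E-C-B-F-G-A has odd length 7, so it cannot be 2-colored; at least 3 colors are needed.
3 colors suffice: color 1 → {A, B, E}; color 2 → {C, D, F, H}; color 3 → {G}. Every edge joins two different colors.

3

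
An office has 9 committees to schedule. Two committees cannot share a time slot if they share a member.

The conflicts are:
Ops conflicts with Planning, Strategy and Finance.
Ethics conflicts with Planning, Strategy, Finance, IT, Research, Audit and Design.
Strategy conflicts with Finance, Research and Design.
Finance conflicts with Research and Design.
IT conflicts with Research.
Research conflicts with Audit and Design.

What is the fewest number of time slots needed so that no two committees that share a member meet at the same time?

Ethics, Strategy, Finance, Research, Design pairwise conflict, so at least 5 time slots are needed.
5 time slots suffice: time slot 1 → {Ops, Ethics}; time slot 2 → {Planning, Research}; time slot 3 → {Finance, IT, Audit}; time slot 4 → {Strategy}; time slot 5 → {Design}. No two conflicting committees share a time slot.

5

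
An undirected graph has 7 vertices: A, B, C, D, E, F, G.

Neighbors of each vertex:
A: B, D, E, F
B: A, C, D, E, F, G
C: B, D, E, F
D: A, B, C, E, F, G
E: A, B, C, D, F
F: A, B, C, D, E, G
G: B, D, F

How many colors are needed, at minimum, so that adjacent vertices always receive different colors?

B, C, D, E, F form a clique, so at least 5 colors are needed.
5 colors suffice: color 1 → {F}; color 2 → {D}; color 3 → {B}; color 4 → {E, G}; color 5 → {A, C}. No two adjacent vertices share a color.

5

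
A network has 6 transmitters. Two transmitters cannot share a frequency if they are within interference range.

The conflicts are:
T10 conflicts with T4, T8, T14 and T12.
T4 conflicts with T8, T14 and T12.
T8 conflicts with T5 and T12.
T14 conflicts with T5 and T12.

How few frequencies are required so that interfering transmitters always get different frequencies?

4

T10, T4, T8, T12 all conflict with each other, so at least 4 frequencies are needed.
4 frequencies suffice: frequency 1 → {T8, T14}; frequency 2 → {T10, T5}; frequency 3 → {T12}; frequency 4 → {T4}. Every pair that conflicts lands in different frequencies.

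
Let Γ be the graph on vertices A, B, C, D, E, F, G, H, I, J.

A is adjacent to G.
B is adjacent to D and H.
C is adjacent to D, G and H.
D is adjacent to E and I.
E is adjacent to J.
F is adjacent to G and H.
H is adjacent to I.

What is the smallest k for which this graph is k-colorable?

2

H and I are adjacent, so at least 2 colors are needed.
A valid assignment using 2 colors: A=2, B=2, C=2, D=1, E=2, F=2, G=1, H=1, I=2, J=1. Each edge has distinct colors on its endpoints.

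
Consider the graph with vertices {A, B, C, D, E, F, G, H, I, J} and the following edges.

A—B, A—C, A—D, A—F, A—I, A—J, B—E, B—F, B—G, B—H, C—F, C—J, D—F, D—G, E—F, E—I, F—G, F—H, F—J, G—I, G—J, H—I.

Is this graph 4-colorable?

The chromatic number is 4. A, C, F, J form a clique, so at least 4 colors are needed.
4 colors suffice: color 1 → {F, I}; color 2 → {A, E, G, H}; color 3 → {B, D, J}; color 4 → {C}.
That is already a proper 4-coloring.

Yes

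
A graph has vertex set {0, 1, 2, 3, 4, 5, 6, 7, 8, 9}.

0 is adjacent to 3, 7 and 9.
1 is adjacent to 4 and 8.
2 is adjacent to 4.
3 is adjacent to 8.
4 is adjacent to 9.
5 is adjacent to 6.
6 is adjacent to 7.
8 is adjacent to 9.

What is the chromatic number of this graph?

0 and 3 are adjacent, so at least 2 colors are needed.
2 colors suffice: color red → {0, 4, 6, 8}; color blue → {1, 2, 3, 5, 7, 9}. Every edge joins two different colors.

2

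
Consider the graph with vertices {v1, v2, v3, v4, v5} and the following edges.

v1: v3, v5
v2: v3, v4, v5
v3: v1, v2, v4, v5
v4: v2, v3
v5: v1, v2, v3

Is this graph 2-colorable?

v2, v3, v5 are pairwise adjacent, so at least 3 colors are needed.
So 2 colors are not enough.

No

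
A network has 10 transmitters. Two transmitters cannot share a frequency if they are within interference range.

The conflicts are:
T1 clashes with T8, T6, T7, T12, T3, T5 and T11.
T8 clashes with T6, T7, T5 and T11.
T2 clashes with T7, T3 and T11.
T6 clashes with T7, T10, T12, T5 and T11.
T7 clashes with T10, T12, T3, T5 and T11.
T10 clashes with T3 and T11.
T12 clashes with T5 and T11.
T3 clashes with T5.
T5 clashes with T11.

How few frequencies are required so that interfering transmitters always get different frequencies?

6

T1, T8, T6, T7, T5, T11 pairwise conflict, so at least 6 frequencies are needed.
6 frequencies suffice: frequency 1 → {T7}; frequency 2 → {T3, T11}; frequency 3 → {T2, T6}; frequency 4 → {T10, T5}; frequency 5 → {T1}; frequency 6 → {T8, T12}. Each listed conflict is separated.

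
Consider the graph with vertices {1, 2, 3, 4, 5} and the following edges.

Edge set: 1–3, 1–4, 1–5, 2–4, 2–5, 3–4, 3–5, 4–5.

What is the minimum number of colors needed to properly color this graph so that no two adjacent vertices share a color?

1, 3, 4, 5 are mutually adjacent (a clique of size 4), so at least 4 colors are needed.
4 colors suffice: color a → {4}; color b → {5}; color c → {2, 3}; color d → {1}. Every edge joins two different colors.

4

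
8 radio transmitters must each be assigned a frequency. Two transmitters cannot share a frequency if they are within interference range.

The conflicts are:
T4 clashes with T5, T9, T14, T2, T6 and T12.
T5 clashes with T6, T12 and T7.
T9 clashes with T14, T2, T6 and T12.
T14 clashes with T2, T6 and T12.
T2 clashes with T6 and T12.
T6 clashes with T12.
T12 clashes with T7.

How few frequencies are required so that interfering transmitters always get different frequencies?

T4, T9, T14, T2, T6, T12 are mutually in conflict, so at least 6 frequencies are needed.
6 frequencies suffice: frequency 1 → {T12}; frequency 2 → {T6, T7}; frequency 3 → {T4}; frequency 4 → {T5, T9}; frequency 5 → {T14}; frequency 6 → {T2}. Each listed conflict is separated.

6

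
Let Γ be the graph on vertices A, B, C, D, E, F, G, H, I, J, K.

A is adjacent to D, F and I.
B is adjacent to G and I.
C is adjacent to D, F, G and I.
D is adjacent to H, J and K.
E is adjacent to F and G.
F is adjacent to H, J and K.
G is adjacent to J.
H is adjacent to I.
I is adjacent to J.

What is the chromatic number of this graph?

2

C and G are adjacent, so at least 2 colors are needed.
2 colors suffice: color 1 → {D, F, G, I}; color 2 → {A, B, C, E, H, J, K}. No two adjacent vertices share a color.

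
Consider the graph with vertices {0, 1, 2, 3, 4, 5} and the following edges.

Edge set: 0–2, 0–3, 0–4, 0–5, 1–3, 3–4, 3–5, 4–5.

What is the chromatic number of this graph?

4

0, 3, 4, 5 are pairwise adjacent (a clique of size 4), so at least 4 colors are needed.
A valid assignment using 4 colors: 0=blue, 1=blue, 2=red, 3=red, 4=yellow, 5=green. Each edge has distinct colors on its endpoints.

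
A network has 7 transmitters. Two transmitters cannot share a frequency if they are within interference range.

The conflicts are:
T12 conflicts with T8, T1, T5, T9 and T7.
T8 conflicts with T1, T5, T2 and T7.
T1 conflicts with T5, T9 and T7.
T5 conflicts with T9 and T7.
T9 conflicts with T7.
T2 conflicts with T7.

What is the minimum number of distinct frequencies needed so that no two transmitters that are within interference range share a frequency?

T12, T8, T1, T5, T7 all conflict with each other, so at least 5 frequencies are needed.
Using 5 frequencies: T12=2, T8=4, T1=5, T5=3, T9=4, T2=2, T7=1. Each listed conflict is separated.

5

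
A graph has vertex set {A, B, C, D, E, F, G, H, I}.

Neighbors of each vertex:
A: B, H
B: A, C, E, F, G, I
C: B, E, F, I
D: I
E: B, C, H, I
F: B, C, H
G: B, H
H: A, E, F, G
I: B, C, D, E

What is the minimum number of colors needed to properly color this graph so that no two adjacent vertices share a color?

4

B, C, E, I are mutually adjacent (a clique of size 4), so at least 4 colors are needed.
A valid assignment using 4 colors: A=blue, B=red, C=green, D=red, E=blue, F=blue, G=blue, H=red, I=yellow. No two adjacent vertices share a color.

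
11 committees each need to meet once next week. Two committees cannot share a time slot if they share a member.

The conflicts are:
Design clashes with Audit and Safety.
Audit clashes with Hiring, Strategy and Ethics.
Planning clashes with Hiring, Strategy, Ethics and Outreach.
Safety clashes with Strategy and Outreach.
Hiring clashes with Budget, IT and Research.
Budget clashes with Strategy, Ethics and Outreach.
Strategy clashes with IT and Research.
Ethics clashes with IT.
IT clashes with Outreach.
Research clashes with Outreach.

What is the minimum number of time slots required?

IT and Outreach conflict, so at least 2 time slots are needed.
2 time slots suffice: time slot 1 → {Design, Hiring, Strategy, Ethics, Outreach}; time slot 2 → {Audit, Planning, Safety, Budget, IT, Research}. No two conflicting committees share a time slot.

2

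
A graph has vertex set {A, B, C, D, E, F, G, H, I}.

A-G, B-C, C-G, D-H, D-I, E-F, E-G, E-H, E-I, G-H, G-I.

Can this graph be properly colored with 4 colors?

Yes

The chromatic number is 3. E, G, I are pairwise adjacent, so at least 3 colors are needed.
3 colors suffice: A=2, B=1, C=2, D=1, E=2, F=1, G=1, H=3, I=3.
Since 4 ≥ 3, a proper 4-coloring certainly exists.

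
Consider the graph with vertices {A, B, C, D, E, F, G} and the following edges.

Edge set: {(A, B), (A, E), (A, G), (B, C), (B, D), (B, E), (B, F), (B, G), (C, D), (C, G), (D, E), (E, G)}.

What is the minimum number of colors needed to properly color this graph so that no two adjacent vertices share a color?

A, B, E, G are mutually adjacent (a clique of size 4), so at least 4 colors are needed.
4 colors suffice: A=4, B=1, C=3, D=2, E=3, F=2, G=2. No two adjacent vertices share a color.

4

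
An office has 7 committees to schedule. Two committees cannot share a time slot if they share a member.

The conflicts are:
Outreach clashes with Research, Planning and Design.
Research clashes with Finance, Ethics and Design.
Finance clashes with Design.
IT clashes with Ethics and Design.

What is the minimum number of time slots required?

3

Outreach, Research, Design are mutually in conflict, so at least 3 time slots are needed.
3 time slots suffice: time slot 1 → {Ethics, Planning, Design}; time slot 2 → {Research, IT}; time slot 3 → {Outreach, Finance}. Each listed conflict is separated.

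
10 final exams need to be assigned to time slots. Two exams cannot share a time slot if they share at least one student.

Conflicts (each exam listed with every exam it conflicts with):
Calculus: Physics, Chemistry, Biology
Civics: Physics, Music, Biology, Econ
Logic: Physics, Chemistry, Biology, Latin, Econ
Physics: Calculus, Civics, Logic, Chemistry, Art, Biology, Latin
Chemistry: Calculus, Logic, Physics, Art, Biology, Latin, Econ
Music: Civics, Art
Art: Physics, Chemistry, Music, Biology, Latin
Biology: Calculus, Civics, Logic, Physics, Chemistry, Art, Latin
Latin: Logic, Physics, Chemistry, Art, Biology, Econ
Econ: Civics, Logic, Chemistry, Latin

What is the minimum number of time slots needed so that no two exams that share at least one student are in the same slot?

5

Physics, Chemistry, Art, Biology, Latin pairwise conflict, so at least 5 time slots are needed.
5 time slots suffice: time slot 1 → {Civics, Chemistry}; time slot 2 → {Music, Biology, Econ}; time slot 3 → {Physics}; time slot 4 → {Calculus, Latin}; time slot 5 → {Logic, Art}. Each listed conflict is separated.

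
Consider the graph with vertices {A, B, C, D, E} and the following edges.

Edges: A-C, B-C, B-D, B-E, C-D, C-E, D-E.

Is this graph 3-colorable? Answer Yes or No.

B, C, D, E are pairwise adjacent (a clique of size 4), so at least 4 colors are needed.
So 3 colors are not enough.

No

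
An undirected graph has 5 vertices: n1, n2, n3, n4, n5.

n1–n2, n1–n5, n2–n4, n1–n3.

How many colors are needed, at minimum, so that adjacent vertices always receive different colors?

n2 and n4 are adjacent, so at least 2 colors are needed.
One proper 2-coloring: n1=1, n2=2, n3=2, n4=1, n5=2. No two adjacent vertices share a color.

2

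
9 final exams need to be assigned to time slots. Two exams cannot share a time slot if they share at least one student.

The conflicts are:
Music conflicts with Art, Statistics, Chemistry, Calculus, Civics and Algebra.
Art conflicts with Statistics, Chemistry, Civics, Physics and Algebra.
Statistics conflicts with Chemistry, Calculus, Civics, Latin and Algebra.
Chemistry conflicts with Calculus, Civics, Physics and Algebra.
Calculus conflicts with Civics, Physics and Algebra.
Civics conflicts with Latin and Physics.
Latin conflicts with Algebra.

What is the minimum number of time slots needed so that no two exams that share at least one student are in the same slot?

Music, Statistics, Chemistry, Calculus, Civics are mutually in conflict, so at least 5 time slots are needed.
Using 5 time slots: Music=4, Art=5, Statistics=3, Chemistry=2, Calculus=5, Civics=1, Latin=2, Physics=3, Algebra=1. Every pair that conflicts lands in different time slots.

5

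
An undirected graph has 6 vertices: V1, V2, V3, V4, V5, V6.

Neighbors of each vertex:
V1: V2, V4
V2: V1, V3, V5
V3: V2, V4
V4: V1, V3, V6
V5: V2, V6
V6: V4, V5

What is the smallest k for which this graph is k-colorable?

3

The cycle V4-V1-V2-V5-V6-V4 has odd length 5, so it cannot be 2-colored; at least 3 colors are needed.
3 colors suffice: V1=2, V2=1, V3=2, V4=1, V5=2, V6=3. Every edge joins two different colors.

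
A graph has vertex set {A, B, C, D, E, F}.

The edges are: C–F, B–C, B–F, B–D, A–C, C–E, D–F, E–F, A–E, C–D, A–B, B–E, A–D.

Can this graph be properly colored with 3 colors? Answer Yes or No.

No

A, B, C, D form a clique, so at least 4 colors are needed.
So 3 colors are not enough.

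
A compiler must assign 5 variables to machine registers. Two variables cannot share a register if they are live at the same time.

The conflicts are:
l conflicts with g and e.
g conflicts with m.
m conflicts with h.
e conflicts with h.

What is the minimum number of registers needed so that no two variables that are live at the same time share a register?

3

The cycle h-e-l-g-m-h has odd length 5, so it cannot be 2-colored; at least 3 registers are needed.
3 registers suffice: l=1, g=3, m=2, e=2, h=1. Every pair that conflicts lands in different registers.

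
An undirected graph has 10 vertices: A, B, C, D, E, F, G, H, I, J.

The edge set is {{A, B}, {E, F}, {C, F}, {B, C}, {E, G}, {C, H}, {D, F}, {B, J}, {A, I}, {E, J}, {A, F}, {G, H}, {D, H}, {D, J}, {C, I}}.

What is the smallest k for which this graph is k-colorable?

3

The cycle B-J-D-F-A-B has odd length 5, so it cannot be 2-colored; at least 3 colors are needed.
A valid assignment using 3 colors: A=2, B=1, C=2, D=2, E=2, F=1, G=3, H=1, I=1, J=3. Each edge has distinct colors on its endpoints.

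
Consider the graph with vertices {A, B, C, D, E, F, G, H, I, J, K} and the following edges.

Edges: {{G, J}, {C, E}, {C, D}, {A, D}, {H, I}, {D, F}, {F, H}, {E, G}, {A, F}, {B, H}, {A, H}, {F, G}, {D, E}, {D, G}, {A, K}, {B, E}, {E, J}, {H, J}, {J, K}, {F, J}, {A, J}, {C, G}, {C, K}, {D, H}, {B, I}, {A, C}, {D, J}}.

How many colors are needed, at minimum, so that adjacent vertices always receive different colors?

5

A, D, F, H, J form a clique, so at least 5 colors are needed.
A valid assignment using 5 colors: A=3, B=1, C=1, D=2, E=3, F=5, G=4, H=4, I=2, J=1, K=2. No two adjacent vertices share a color.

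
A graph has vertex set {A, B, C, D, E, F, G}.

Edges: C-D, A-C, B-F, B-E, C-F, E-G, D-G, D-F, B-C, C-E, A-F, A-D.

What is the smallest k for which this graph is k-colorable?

A, C, D, F are pairwise adjacent (a clique of size 4), so at least 4 colors are needed.
A valid assignment using 4 colors: A=4, B=3, C=1, D=3, E=2, F=2, G=1. No two adjacent vertices share a color.

4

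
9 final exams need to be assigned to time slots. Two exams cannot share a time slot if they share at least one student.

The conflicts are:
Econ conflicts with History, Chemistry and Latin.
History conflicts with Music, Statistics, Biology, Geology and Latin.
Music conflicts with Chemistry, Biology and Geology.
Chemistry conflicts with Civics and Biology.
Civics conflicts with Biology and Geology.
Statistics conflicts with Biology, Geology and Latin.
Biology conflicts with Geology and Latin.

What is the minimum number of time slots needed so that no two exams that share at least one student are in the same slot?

4

History, Statistics, Biology, Latin all conflict with each other, so at least 4 time slots are needed.
Using 4 time slots: Econ=1, History=2, Music=4, Chemistry=2, Civics=4, Statistics=4, Biology=1, Geology=3, Latin=3. Each listed conflict is separated.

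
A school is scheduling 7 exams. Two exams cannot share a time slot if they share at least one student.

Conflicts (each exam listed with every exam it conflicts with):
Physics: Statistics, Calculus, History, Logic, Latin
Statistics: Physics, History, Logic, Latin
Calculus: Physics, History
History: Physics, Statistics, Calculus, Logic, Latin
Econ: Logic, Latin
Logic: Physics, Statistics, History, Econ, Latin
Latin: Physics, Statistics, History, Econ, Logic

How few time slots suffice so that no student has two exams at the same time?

Physics, Statistics, History, Logic, Latin are mutually in conflict, so at least 5 time slots are needed.
5 time slots suffice: time slot 1 → {History, Econ}; time slot 2 → {Calculus, Latin}; time slot 3 → {Logic}; time slot 4 → {Physics}; time slot 5 → {Statistics}. Each listed conflict is separated.

5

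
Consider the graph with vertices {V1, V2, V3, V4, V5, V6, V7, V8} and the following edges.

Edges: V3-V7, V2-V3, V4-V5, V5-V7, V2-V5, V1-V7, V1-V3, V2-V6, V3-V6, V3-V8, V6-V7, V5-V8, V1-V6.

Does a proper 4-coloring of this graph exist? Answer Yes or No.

The chromatic number is 4. V1, V3, V6, V7 form a clique, so at least 4 colors are needed.
4 colors suffice: V1=yellow, V2=green, V3=red, V4=blue, V5=red, V6=blue, V7=green, V8=blue.
That is already a proper 4-coloring.

Yes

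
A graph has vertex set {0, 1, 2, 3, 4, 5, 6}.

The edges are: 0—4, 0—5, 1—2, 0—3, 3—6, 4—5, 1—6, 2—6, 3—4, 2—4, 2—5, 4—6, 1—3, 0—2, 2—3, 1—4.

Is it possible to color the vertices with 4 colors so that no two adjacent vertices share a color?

No

1, 2, 3, 4, 6 form a clique, so at least 5 colors are needed.
So 4 colors are not enough.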